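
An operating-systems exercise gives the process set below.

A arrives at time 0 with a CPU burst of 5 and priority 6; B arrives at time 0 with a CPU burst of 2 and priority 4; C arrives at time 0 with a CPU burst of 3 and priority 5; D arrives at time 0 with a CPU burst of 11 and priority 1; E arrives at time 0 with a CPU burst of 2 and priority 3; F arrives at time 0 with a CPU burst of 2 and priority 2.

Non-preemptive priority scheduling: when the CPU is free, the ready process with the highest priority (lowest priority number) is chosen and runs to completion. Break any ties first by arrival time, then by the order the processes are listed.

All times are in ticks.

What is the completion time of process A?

25

Gantt: | D 0-11 | F 11-13 | E 13-15 | B 15-17 | C 17-20 | A 20-25 |
Completion: A=25  B=17  C=20  D=11  E=15  F=13
Turnaround (C−A): A=25  B=17  C=20  D=11  E=15  F=13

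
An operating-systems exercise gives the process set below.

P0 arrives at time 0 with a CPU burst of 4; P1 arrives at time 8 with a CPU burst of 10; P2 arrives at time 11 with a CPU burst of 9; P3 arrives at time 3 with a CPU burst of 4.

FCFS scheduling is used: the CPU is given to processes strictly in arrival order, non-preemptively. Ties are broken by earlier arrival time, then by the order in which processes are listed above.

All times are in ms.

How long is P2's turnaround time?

Gantt: | P0 0-4 | P3 4-8 | P1 8-18 | P2 18-27 |
Completion: P0=4  P1=18  P2=27  P3=8
Turnaround (C−A): P0=4  P1=10  P2=16  P3=5
Turnaround(P2) = completion − arrival = 27 − 11 = 16

16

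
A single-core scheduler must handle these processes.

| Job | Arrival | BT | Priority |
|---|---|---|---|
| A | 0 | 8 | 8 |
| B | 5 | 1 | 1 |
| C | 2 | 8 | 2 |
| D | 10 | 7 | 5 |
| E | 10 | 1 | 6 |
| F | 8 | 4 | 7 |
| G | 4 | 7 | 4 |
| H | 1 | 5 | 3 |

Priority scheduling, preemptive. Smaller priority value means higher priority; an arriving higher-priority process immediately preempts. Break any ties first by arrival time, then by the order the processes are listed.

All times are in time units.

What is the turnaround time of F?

26

Gantt: | A 0-1 | H 1-2 | C 2-5 | B 5-6 | C 6-11 | H 11-15 | G 15-22 | D 22-29 | E 29-30 | F 30-34 | A 34-41 |
Completion: A=41  B=6  C=11  D=29  E=30  F=34  G=22  H=15
Turnaround (C−A): A=41  B=1  C=9  D=19  E=20  F=26  G=18  H=14
Turnaround(F) = completion − arrival = 34 − 8 = 26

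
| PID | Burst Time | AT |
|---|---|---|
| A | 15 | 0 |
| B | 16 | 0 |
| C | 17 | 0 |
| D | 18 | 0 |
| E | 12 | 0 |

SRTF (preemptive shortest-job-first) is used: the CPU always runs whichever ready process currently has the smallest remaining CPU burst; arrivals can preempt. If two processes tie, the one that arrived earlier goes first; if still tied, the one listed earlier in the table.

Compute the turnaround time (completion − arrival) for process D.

Gantt: | E 0-12 | A 12-27 | B 27-43 | C 43-60 | D 60-78 |
Completion: A=27  B=43  C=60  D=78  E=12
Turnaround (C−A): A=27  B=43  C=60  D=78  E=12
Turnaround(D) = completion − arrival = 78 − 0 = 78

78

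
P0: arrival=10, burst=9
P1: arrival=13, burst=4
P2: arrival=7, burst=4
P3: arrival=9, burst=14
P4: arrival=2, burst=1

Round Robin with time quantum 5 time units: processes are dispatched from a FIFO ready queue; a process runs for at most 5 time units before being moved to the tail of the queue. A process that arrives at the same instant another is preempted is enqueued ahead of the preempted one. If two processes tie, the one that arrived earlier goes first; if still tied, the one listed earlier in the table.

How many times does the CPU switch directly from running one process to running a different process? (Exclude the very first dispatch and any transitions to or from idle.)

Schedule: | idle 0-2 | P4 2-3 | idle 3-7 | P2 7-11 | P3 11-16 | P0 16-21 | P1 21-25 | P3 25-30 | P0 30-34 | P3 34-38 |
Completion: P0=34  P1=25  P2=11  P3=38  P4=3
Turnaround (C−A): P0=24  P1=12  P2=4  P3=29  P4=1

6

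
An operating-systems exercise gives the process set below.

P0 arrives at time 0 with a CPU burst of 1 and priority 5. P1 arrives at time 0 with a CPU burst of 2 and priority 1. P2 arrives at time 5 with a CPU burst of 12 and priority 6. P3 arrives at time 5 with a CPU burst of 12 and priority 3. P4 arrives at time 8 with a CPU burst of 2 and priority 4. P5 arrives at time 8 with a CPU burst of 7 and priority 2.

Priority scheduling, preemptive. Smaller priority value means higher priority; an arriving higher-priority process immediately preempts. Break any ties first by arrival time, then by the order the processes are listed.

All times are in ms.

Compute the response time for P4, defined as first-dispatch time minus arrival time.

Schedule: | P1 0-2 | P0 2-3 | idle 3-5 | P3 5-8 | P5 8-15 | P3 15-24 | P4 24-26 | P2 26-38 |
Completion: P0=3  P1=2  P2=38  P3=24  P4=26  P5=15
Turnaround (C−A): P0=3  P1=2  P2=33  P3=19  P4=18  P5=7
Response(P4) = first start − arrival = 24 − 8 = 16

16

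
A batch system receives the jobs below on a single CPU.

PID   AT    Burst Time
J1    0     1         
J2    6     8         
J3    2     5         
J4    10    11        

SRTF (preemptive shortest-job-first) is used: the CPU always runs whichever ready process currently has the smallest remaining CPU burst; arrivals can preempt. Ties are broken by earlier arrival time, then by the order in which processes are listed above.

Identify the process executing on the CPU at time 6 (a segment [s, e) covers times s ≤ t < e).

Gantt: | J1 0-1 | idle 1-2 | J3 2-7 | J2 7-15 | J4 15-26 |
Completion: J1=1  J2=15  J3=7  J4=26
Turnaround (C−A): J1=1  J2=9  J3=5  J4=16

J3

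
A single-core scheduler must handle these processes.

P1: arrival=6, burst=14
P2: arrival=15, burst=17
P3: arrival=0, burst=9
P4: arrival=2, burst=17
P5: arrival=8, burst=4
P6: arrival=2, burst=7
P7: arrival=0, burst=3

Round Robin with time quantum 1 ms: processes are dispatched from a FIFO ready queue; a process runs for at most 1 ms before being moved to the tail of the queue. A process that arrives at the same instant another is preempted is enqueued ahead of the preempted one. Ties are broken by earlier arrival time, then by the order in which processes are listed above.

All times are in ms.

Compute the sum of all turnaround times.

Schedule: | P3 0-1 | P7 1-2 | P3 2-3 | P4 3-4 | P6 4-5 | P7 5-6 | P3 6-7 | P4 7-8 | P6 8-9 | P1 9-10 | P7 10-11 | P3 11-12 | P5 12-13 | P4 13-14 | P6 14-15 | P1 15-16 | P3 16-17 | P5 17-18 | P4 18-19 | P2 19-20 | P6 20-21 | P1 21-22 | P3 22-23 | P5 23-24 | P4 24-25 | P2 25-26 | P6 26-27 | P1 27-28 | P3 28-29 | P5 29-30 | P4 30-31 | P2 31-32 | P6 32-33 | P1 33-34 | P3 34-35 | P4 35-36 | P2 36-37 | P6 37-38 | P1 38-39 | P3 39-40 | P4 40-41 | P2 41-42 | P1 42-43 | P4 43-44 | P2 44-45 | P1 45-46 | P4 46-47 | P2 47-48 | P1 48-49 | P4 49-50 | P2 50-51 | P1 51-52 | P4 52-53 | P2 53-54 | P1 54-55 | P4 55-56 | P2 56-57 | P1 57-58 | P4 58-59 | P2 59-60 | P1 60-61 | P4 61-62 | P2 62-63 | P1 63-64 | P4 64-65 | P2 65-66 | P4 66-67 | P2 67-71 |
Completion: P1=64  P2=71  P3=40  P4=67  P5=30  P6=38  P7=11
Turnaround (C−A): P1=58  P2=56  P3=40  P4=65  P5=22  P6=36  P7=11
Turnaround = completion − arrival: P1=58, P2=56, P3=40, P4=65, P5=22, P6=36, P7=11
Total turnaround = 58 + 56 + 40 + 65 + 22 + 36 + 11 = 288

288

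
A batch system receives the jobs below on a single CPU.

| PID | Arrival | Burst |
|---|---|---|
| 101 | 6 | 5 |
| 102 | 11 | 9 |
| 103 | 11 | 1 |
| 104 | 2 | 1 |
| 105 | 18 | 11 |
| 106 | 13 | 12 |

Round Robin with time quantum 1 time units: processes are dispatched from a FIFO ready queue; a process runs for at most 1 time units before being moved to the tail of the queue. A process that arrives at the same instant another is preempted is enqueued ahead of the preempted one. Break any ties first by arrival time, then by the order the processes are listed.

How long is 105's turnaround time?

Timeline: | idle 0-2 | 104 2-3 | idle 3-6 | 101 6-11 | 102 11-12 | 103 12-13 | 102 13-14 | 106 14-15 | 102 15-16 | 106 16-17 | 102 17-18 | 106 18-19 | 105 19-20 | 102 20-21 | 106 21-22 | 105 22-23 | 102 23-24 | 106 24-25 | 105 25-26 | 102 26-27 | 106 27-28 | 105 28-29 | 102 29-30 | 106 30-31 | 105 31-32 | 102 32-33 | 106 33-34 | 105 34-35 | 106 35-36 | 105 36-37 | 106 37-38 | 105 38-39 | 106 39-40 | 105 40-41 | 106 41-42 | 105 42-44 |
Completion: 101=11  102=33  103=13  104=3  105=44  106=42
Turnaround(105) = completion − arrival = 44 − 18 = 26

26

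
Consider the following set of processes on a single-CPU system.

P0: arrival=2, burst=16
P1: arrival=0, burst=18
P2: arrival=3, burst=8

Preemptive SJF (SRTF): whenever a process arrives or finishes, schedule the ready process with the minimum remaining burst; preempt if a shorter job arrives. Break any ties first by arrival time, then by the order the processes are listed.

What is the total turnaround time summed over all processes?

Gantt: | P1 0-3 | P2 3-11 | P1 11-26 | P0 26-42 |
Completion: P0=42  P1=26  P2=11
Turnaround = completion − arrival: P0=40, P1=26, P2=8
Total turnaround = 40 + 26 + 8 = 74

74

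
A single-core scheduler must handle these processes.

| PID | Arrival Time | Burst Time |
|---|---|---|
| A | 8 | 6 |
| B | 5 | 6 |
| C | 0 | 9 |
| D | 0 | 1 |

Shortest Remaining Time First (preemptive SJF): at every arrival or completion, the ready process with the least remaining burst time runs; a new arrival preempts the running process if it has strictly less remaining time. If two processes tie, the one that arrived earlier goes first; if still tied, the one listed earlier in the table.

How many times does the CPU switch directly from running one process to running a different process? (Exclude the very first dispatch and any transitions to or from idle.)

3

Timeline: | D 0-1 | C 1-10 | B 10-16 | A 16-22 |
Completion: A=22  B=16  C=10  D=1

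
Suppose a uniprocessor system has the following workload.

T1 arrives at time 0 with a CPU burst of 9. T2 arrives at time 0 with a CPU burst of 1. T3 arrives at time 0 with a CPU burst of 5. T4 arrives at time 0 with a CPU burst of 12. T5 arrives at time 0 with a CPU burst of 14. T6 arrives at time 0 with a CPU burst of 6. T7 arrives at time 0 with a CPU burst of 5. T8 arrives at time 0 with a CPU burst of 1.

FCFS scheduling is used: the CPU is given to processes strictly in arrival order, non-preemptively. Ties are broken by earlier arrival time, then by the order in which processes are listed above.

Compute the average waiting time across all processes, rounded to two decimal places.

25.13

Schedule: | T1 0-9 | T2 9-10 | T3 10-15 | T4 15-27 | T5 27-41 | T6 41-47 | T7 47-52 | T8 52-53 |
Completion: T1=9  T2=10  T3=15  T4=27  T5=41  T6=47  T7=52  T8=53
Turnaround (C−A): T1=9  T2=10  T3=15  T4=27  T5=41  T6=47  T7=52  T8=53
Waiting times: T1=0, T2=9, T3=10, T4=15, T5=27, T6=41, T7=47, T8=52
Average waiting = (0+9+10+15+27+41+47+52) / 8 = 201/8 = 25.13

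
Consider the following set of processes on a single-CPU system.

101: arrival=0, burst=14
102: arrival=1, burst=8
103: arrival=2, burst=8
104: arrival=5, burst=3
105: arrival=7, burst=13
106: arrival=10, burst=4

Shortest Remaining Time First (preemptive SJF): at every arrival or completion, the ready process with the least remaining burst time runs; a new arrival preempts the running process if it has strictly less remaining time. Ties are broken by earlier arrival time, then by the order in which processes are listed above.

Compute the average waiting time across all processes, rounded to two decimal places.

12.00

Schedule: | 101 0-1 | 102 1-5 | 104 5-8 | 102 8-12 | 106 12-16 | 103 16-24 | 101 24-37 | 105 37-50 |
Completion: 101=37  102=12  103=24  104=8  105=50  106=16
Waiting times: 101=23, 102=3, 103=14, 104=0, 105=30, 106=2
Average waiting = (23+3+14+0+30+2) / 6 = 72/6 = 12.00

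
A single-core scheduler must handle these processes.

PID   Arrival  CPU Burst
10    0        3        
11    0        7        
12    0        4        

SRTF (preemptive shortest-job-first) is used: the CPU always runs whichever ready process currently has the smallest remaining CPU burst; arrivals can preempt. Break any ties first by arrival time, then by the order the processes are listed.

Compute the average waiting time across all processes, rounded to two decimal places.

3.33

Gantt: | 10 0-3 | 12 3-7 | 11 7-14 |
Completion: 10=3  11=14  12=7
Waiting times: 10=0, 11=7, 12=3
Average waiting = (0+7+3) / 3 = 10/3 = 3.33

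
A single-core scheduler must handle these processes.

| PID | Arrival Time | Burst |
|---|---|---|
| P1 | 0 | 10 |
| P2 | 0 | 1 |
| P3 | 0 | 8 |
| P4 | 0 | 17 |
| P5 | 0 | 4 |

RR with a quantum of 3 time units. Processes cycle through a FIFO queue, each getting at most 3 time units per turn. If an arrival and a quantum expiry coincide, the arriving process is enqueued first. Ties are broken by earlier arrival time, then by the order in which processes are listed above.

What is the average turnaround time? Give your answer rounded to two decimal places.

25.40

Gantt: | P1 0-3 | P2 3-4 | P3 4-7 | P4 7-10 | P5 10-13 | P1 13-16 | P3 16-19 | P4 19-22 | P5 22-23 | P1 23-26 | P3 26-28 | P4 28-31 | P1 31-32 | P4 32-40 |
Completion: P1=32  P2=4  P3=28  P4=40  P5=23
Turnaround times: P1=32, P2=4, P3=28, P4=40, P5=23
Average turnaround = (32+4+28+40+23) / 5 = 127/5 = 25.40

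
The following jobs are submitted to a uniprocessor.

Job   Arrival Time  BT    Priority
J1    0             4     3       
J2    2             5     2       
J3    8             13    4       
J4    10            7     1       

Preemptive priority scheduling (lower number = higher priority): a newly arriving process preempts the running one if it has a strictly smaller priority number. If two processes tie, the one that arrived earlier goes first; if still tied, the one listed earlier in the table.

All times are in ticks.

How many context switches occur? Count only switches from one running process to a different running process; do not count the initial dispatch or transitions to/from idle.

Schedule: | J1 0-2 | J2 2-7 | J1 7-9 | J3 9-10 | J4 10-17 | J3 17-29 |
Completion: J1=9  J2=7  J3=29  J4=17
Turnaround (C−A): J1=9  J2=5  J3=21  J4=7

5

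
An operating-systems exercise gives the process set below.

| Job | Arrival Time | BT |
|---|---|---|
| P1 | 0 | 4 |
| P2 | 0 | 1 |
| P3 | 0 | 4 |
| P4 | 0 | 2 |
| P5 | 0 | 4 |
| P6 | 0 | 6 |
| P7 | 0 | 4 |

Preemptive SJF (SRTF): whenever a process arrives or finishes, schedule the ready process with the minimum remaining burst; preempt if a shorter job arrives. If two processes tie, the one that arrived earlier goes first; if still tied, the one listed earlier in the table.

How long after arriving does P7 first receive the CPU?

Timeline: | P2 0-1 | P4 1-3 | P1 3-7 | P3 7-11 | P5 11-15 | P7 15-19 | P6 19-25 |
Completion: P1=7  P2=1  P3=11  P4=3  P5=15  P6=25  P7=19
Response(P7) = first start − arrival = 15 − 0 = 15

15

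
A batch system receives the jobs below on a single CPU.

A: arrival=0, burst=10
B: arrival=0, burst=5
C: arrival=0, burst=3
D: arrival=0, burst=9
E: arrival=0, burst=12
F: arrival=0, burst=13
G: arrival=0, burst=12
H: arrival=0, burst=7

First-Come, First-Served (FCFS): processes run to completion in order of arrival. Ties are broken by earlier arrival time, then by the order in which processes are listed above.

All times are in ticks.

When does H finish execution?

71

Gantt: | A 0-10 | B 10-15 | C 15-18 | D 18-27 | E 27-39 | F 39-52 | G 52-64 | H 64-71 |
Completion: A=10  B=15  C=18  D=27  E=39  F=52  G=64  H=71
Turnaround (C−A): A=10  B=15  C=18  D=27  E=39  F=52  G=64  H=71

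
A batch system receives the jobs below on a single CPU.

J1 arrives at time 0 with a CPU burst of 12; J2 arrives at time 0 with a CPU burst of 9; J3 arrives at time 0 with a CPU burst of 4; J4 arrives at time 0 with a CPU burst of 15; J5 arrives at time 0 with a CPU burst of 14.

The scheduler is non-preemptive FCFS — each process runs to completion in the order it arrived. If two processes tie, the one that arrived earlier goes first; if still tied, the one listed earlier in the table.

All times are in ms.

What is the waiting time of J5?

Schedule: | J1 0-12 | J2 12-21 | J3 21-25 | J4 25-40 | J5 40-54 |
Completion: J1=12  J2=21  J3=25  J4=40  J5=54
Waiting(J5) = turnaround − burst = 54 − 14 = 40

40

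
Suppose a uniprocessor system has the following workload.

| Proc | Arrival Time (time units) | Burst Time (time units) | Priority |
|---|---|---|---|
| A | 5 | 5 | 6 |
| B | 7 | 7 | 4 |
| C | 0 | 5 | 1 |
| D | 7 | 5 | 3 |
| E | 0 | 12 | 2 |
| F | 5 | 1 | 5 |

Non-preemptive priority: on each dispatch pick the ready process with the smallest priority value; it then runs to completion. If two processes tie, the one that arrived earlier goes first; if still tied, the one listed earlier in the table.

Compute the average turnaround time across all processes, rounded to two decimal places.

19.00

Timeline: | C 0-5 | E 5-17 | D 17-22 | B 22-29 | F 29-30 | A 30-35 |
Completion: A=35  B=29  C=5  D=22  E=17  F=30
Turnaround times: A=30, B=22, C=5, D=15, E=17, F=25
Average turnaround = (30+22+5+15+17+25) / 6 = 114/6 = 19.00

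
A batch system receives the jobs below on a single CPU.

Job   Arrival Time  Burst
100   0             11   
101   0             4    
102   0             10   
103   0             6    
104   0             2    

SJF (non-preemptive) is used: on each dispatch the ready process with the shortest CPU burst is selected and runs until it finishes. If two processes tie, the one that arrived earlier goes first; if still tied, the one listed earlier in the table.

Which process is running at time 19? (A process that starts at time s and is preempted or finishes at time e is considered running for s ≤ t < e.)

Gantt: | 104 0-2 | 101 2-6 | 103 6-12 | 102 12-22 | 100 22-33 |
Completion: 100=33  101=6  102=22  103=12  104=2

102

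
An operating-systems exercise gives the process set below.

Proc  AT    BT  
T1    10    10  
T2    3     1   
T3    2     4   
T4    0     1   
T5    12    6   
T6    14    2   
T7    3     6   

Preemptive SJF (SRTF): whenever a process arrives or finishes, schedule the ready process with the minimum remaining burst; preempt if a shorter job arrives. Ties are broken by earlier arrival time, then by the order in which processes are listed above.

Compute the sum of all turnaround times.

49

Schedule: | T4 0-1 | idle 1-2 | T3 2-3 | T2 3-4 | T3 4-7 | T7 7-13 | T5 13-14 | T6 14-16 | T5 16-21 | T1 21-31 |
Completion: T1=31  T2=4  T3=7  T4=1  T5=21  T6=16  T7=13
Turnaround = completion − arrival: T1=21, T2=1, T3=5, T4=1, T5=9, T6=2, T7=10
Total turnaround = 21 + 1 + 5 + 1 + 9 + 2 + 10 = 49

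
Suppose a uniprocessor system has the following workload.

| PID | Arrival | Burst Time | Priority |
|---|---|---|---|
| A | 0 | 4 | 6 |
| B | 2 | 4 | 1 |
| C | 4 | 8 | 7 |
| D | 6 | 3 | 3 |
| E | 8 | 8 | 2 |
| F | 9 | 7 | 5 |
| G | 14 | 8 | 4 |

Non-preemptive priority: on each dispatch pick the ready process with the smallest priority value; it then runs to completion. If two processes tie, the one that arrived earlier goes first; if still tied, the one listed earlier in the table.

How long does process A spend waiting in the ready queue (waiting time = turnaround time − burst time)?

0

Schedule: | A 0-4 | B 4-8 | E 8-16 | D 16-19 | G 19-27 | F 27-34 | C 34-42 |
Completion: A=4  B=8  C=42  D=19  E=16  F=34  G=27
Turnaround (C−A): A=4  B=6  C=38  D=13  E=8  F=25  G=13
Waiting(A) = turnaround − burst = 4 − 4 = 0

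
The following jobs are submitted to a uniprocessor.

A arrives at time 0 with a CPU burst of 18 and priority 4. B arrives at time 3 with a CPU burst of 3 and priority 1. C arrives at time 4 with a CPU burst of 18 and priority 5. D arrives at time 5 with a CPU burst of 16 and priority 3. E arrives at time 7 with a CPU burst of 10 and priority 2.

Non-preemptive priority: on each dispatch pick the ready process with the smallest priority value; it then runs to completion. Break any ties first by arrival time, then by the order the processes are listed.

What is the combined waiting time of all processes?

98

Timeline: | A 0-18 | B 18-21 | E 21-31 | D 31-47 | C 47-65 |
Completion: A=18  B=21  C=65  D=47  E=31
Waiting = turnaround − burst: A=0, B=15, C=43, D=26, E=14
Total waiting = 0 + 15 + 43 + 26 + 14 = 98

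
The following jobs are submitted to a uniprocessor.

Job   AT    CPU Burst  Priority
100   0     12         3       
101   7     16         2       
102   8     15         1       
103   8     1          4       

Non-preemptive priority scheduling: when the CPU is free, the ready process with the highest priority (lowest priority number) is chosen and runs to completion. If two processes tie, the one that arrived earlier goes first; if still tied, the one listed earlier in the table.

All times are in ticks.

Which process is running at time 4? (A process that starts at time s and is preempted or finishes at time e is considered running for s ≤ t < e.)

Gantt: | 100 0-12 | 102 12-27 | 101 27-43 | 103 43-44 |
Completion: 100=12  101=43  102=27  103=44

100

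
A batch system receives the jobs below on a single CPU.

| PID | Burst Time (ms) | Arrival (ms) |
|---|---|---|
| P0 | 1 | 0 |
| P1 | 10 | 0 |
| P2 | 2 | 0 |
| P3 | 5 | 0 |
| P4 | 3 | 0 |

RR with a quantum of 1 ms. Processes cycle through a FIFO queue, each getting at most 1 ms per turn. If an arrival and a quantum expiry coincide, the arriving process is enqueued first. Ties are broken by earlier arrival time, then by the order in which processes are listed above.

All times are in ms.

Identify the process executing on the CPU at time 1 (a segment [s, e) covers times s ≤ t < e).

Timeline: | P0 0-1 | P1 1-2 | P2 2-3 | P3 3-4 | P4 4-5 | P1 5-6 | P2 6-7 | P3 7-8 | P4 8-9 | P1 9-10 | P3 10-11 | P4 11-12 | P1 12-13 | P3 13-14 | P1 14-15 | P3 15-16 | P1 16-21 |
Completion: P0=1  P1=21  P2=7  P3=16  P4=12
Turnaround (C−A): P0=1  P1=21  P2=7  P3=16  P4=12

P1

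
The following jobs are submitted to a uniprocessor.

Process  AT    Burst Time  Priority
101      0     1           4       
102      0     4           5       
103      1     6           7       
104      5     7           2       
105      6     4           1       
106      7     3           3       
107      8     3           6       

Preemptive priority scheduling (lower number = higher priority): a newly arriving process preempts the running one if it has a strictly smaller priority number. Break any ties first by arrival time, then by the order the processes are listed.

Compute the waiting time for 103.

Timeline: | 101 0-1 | 102 1-5 | 104 5-6 | 105 6-10 | 104 10-16 | 106 16-19 | 107 19-22 | 103 22-28 |
Completion: 101=1  102=5  103=28  104=16  105=10  106=19  107=22
Turnaround (C−A): 101=1  102=5  103=27  104=11  105=4  106=12  107=14
Waiting(103) = turnaround − burst = 27 − 6 = 21

21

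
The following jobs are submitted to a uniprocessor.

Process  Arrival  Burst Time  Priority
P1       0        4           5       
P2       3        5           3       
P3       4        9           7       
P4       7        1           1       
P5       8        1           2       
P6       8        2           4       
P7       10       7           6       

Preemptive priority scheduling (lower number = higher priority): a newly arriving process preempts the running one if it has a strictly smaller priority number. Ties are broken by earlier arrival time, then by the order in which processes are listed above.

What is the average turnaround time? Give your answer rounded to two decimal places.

8.71

Schedule: | P1 0-3 | P2 3-7 | P4 7-8 | P5 8-9 | P2 9-10 | P6 10-12 | P1 12-13 | P7 13-20 | P3 20-29 |
Completion: P1=13  P2=10  P3=29  P4=8  P5=9  P6=12  P7=20
Turnaround times: P1=13, P2=7, P3=25, P4=1, P5=1, P6=4, P7=10
Average turnaround = (13+7+25+1+1+4+10) / 7 = 61/7 = 8.71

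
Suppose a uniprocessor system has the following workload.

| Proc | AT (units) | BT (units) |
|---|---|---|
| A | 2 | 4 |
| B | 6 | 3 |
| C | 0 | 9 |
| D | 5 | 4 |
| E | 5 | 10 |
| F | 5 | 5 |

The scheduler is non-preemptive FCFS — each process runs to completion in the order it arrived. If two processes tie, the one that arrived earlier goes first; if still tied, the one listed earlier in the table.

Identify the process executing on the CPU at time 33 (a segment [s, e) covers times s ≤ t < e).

Timeline: | C 0-9 | A 9-13 | D 13-17 | E 17-27 | F 27-32 | B 32-35 |
Completion: A=13  B=35  C=9  D=17  E=27  F=32

B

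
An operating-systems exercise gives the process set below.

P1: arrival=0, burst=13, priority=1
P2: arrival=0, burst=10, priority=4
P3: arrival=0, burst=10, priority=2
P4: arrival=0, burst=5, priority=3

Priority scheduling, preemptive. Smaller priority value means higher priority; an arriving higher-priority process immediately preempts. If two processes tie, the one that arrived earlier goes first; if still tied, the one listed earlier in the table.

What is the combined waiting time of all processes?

64

Timeline: | P1 0-13 | P3 13-23 | P4 23-28 | P2 28-38 |
Completion: P1=13  P2=38  P3=23  P4=28
Waiting = turnaround − burst: P1=0, P2=28, P3=13, P4=23
Total waiting = 0 + 28 + 13 + 23 = 64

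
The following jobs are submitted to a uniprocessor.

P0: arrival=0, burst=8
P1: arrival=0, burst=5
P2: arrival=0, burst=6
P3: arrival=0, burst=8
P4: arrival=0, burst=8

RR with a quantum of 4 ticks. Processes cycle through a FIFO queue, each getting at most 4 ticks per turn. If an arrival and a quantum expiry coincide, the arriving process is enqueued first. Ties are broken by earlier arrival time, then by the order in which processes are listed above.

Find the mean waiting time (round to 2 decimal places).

21.40

Gantt: | P0 0-4 | P1 4-8 | P2 8-12 | P3 12-16 | P4 16-20 | P0 20-24 | P1 24-25 | P2 25-27 | P3 27-31 | P4 31-35 |
Completion: P0=24  P1=25  P2=27  P3=31  P4=35
Waiting times: P0=16, P1=20, P2=21, P3=23, P4=27
Average waiting = (16+20+21+23+27) / 5 = 107/5 = 21.40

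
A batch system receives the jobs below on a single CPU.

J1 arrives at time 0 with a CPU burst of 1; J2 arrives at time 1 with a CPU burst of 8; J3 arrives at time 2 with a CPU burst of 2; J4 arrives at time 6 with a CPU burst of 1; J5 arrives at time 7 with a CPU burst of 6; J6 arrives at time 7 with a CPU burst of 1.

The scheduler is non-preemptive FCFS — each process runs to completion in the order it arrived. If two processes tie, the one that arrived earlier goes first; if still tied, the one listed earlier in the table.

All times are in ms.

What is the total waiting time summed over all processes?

28

Timeline: | J1 0-1 | J2 1-9 | J3 9-11 | J4 11-12 | J5 12-18 | J6 18-19 |
Completion: J1=1  J2=9  J3=11  J4=12  J5=18  J6=19
Turnaround (C−A): J1=1  J2=8  J3=9  J4=6  J5=11  J6=12
Waiting = turnaround − burst: J1=0, J2=0, J3=7, J4=5, J5=5, J6=11
Total waiting = 0 + 0 + 7 + 5 + 5 + 11 = 28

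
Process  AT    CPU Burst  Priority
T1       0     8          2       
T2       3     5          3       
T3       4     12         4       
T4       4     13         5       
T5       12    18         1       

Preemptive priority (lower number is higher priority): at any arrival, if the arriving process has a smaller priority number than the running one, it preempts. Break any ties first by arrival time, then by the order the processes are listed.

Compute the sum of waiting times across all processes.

Gantt: | T1 0-8 | T2 8-12 | T5 12-30 | T2 30-31 | T3 31-43 | T4 43-56 |
Completion: T1=8  T2=31  T3=43  T4=56  T5=30
Turnaround (C−A): T1=8  T2=28  T3=39  T4=52  T5=18
Waiting = turnaround − burst: T1=0, T2=23, T3=27, T4=39, T5=0
Total waiting = 0 + 23 + 27 + 39 + 0 = 89

89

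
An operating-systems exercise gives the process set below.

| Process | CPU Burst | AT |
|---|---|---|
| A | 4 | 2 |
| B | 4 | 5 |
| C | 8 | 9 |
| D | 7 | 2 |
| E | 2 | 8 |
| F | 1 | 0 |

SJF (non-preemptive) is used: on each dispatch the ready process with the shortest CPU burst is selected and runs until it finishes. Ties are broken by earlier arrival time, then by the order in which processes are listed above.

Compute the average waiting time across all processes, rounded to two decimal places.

Gantt: | F 0-1 | idle 1-2 | A 2-6 | B 6-10 | E 10-12 | D 12-19 | C 19-27 |
Completion: A=6  B=10  C=27  D=19  E=12  F=1
Waiting times: A=0, B=1, C=10, D=10, E=2, F=0
Average waiting = (0+1+10+10+2+0) / 6 = 23/6 = 3.83

3.83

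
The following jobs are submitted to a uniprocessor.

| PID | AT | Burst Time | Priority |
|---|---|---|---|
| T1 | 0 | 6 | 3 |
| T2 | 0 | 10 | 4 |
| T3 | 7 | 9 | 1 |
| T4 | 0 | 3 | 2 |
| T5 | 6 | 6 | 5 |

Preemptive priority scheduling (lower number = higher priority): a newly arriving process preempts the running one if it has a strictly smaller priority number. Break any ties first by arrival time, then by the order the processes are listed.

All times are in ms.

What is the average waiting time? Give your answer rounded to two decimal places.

Timeline: | T4 0-3 | T1 3-7 | T3 7-16 | T1 16-18 | T2 18-28 | T5 28-34 |
Completion: T1=18  T2=28  T3=16  T4=3  T5=34
Turnaround (C−A): T1=18  T2=28  T3=9  T4=3  T5=28
Waiting times: T1=12, T2=18, T3=0, T4=0, T5=22
Average waiting = (12+18+0+0+22) / 5 = 52/5 = 10.40

10.40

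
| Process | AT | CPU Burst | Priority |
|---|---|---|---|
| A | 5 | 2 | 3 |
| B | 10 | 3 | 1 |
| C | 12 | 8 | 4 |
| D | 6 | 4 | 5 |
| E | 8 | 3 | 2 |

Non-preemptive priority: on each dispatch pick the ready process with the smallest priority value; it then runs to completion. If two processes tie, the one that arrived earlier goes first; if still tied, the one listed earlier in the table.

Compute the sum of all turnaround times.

Gantt: | idle 0-5 | A 5-7 | D 7-11 | B 11-14 | E 14-17 | C 17-25 |
Completion: A=7  B=14  C=25  D=11  E=17
Turnaround = completion − arrival: A=2, B=4, C=13, D=5, E=9
Total turnaround = 2 + 4 + 13 + 5 + 9 = 33

33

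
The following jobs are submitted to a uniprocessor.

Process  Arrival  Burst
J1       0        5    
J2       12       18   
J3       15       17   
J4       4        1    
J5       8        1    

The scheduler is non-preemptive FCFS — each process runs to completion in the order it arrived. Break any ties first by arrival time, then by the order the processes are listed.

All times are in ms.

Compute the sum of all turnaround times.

58

Schedule: | J1 0-5 | J4 5-6 | idle 6-8 | J5 8-9 | idle 9-12 | J2 12-30 | J3 30-47 |
Completion: J1=5  J2=30  J3=47  J4=6  J5=9
Turnaround (C−A): J1=5  J2=18  J3=32  J4=2  J5=1
Turnaround = completion − arrival: J1=5, J2=18, J3=32, J4=2, J5=1
Total turnaround = 5 + 18 + 32 + 2 + 1 = 58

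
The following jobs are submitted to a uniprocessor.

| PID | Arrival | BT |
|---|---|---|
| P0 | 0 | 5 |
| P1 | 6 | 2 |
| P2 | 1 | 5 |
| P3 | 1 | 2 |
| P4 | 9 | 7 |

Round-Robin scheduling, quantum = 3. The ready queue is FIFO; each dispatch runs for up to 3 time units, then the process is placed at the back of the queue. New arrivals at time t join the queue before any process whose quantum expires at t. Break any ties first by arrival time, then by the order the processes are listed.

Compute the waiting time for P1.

Gantt: | P0 0-3 | P2 3-6 | P3 6-8 | P0 8-10 | P1 10-12 | P2 12-14 | P4 14-21 |
Completion: P0=10  P1=12  P2=14  P3=8  P4=21
Turnaround (C−A): P0=10  P1=6  P2=13  P3=7  P4=12
Waiting(P1) = turnaround − burst = 6 − 2 = 4

4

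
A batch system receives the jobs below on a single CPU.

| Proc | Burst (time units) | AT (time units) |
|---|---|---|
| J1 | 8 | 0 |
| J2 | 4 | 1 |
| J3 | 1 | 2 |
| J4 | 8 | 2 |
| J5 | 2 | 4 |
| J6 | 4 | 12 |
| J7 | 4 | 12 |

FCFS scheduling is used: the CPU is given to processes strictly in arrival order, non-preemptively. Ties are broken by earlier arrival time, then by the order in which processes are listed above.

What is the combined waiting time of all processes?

Timeline: | J1 0-8 | J2 8-12 | J3 12-13 | J4 13-21 | J5 21-23 | J6 23-27 | J7 27-31 |
Completion: J1=8  J2=12  J3=13  J4=21  J5=23  J6=27  J7=31
Turnaround (C−A): J1=8  J2=11  J3=11  J4=19  J5=19  J6=15  J7=19
Waiting = turnaround − burst: J1=0, J2=7, J3=10, J4=11, J5=17, J6=11, J7=15
Total waiting = 0 + 7 + 10 + 11 + 17 + 11 + 15 = 71

71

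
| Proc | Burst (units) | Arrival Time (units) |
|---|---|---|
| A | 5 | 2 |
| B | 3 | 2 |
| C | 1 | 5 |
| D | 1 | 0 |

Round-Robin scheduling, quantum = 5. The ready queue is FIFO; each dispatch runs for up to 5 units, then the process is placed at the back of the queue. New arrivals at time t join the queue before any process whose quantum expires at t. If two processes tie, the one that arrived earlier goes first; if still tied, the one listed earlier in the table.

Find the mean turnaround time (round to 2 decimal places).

5.00

Gantt: | D 0-1 | idle 1-2 | A 2-7 | B 7-10 | C 10-11 |
Completion: A=7  B=10  C=11  D=1
Turnaround (C−A): A=5  B=8  C=6  D=1
Turnaround times: A=5, B=8, C=6, D=1
Average turnaround = (5+8+6+1) / 4 = 20/4 = 5.00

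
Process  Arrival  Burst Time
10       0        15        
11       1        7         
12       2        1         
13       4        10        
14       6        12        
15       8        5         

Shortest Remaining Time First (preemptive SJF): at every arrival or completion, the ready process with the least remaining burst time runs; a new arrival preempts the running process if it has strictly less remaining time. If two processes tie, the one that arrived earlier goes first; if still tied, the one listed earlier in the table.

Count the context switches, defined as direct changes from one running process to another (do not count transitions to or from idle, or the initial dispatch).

Timeline: | 10 0-1 | 11 1-2 | 12 2-3 | 11 3-9 | 15 9-14 | 13 14-24 | 14 24-36 | 10 36-50 |
Completion: 10=50  11=9  12=3  13=24  14=36  15=14

7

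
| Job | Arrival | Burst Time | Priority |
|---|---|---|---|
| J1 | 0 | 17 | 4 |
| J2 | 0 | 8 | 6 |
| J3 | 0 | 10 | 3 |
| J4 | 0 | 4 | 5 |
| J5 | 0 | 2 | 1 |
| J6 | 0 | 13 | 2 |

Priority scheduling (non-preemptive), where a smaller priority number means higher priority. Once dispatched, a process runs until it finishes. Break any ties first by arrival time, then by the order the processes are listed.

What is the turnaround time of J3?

25

Gantt: | J5 0-2 | J6 2-15 | J3 15-25 | J1 25-42 | J4 42-46 | J2 46-54 |
Completion: J1=42  J2=54  J3=25  J4=46  J5=2  J6=15
Turnaround (C−A): J1=42  J2=54  J3=25  J4=46  J5=2  J6=15
Turnaround(J3) = completion − arrival = 25 − 0 = 25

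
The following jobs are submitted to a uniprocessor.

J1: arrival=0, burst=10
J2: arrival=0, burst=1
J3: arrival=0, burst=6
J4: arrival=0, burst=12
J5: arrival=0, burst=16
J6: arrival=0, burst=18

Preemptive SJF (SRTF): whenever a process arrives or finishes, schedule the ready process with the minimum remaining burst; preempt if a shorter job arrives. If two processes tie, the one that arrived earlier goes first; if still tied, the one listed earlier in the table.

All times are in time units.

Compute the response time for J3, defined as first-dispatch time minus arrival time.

1

Timeline: | J2 0-1 | J3 1-7 | J1 7-17 | J4 17-29 | J5 29-45 | J6 45-63 |
Completion: J1=17  J2=1  J3=7  J4=29  J5=45  J6=63
Response(J3) = first start − arrival = 1 − 0 = 1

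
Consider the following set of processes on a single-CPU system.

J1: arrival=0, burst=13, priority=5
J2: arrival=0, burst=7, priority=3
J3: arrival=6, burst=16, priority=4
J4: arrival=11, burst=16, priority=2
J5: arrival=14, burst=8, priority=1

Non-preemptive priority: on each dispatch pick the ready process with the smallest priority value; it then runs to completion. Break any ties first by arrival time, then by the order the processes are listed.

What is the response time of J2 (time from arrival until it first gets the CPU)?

0

Schedule: | J2 0-7 | J3 7-23 | J5 23-31 | J4 31-47 | J1 47-60 |
Completion: J1=60  J2=7  J3=23  J4=47  J5=31
Turnaround (C−A): J1=60  J2=7  J3=17  J4=36  J5=17
Response(J2) = first start − arrival = 0 − 0 = 0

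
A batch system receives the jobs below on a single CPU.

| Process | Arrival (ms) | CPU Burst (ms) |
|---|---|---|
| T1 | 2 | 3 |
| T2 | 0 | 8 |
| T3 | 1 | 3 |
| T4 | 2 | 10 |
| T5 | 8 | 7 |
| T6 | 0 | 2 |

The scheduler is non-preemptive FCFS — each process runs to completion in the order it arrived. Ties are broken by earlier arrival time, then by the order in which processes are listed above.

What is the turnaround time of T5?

25

Gantt: | T2 0-8 | T6 8-10 | T3 10-13 | T1 13-16 | T4 16-26 | T5 26-33 |
Completion: T1=16  T2=8  T3=13  T4=26  T5=33  T6=10
Turnaround (C−A): T1=14  T2=8  T3=12  T4=24  T5=25  T6=10
Turnaround(T5) = completion − arrival = 33 − 8 = 25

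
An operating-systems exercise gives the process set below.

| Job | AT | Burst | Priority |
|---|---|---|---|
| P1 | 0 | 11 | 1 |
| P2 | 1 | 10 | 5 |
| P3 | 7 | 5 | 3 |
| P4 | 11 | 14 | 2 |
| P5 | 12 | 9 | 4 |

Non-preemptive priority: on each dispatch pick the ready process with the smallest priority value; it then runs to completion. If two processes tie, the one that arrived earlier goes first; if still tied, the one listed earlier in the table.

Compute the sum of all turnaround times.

Timeline: | P1 0-11 | P4 11-25 | P3 25-30 | P5 30-39 | P2 39-49 |
Completion: P1=11  P2=49  P3=30  P4=25  P5=39
Turnaround (C−A): P1=11  P2=48  P3=23  P4=14  P5=27
Turnaround = completion − arrival: P1=11, P2=48, P3=23, P4=14, P5=27
Total turnaround = 11 + 48 + 23 + 14 + 27 = 123

123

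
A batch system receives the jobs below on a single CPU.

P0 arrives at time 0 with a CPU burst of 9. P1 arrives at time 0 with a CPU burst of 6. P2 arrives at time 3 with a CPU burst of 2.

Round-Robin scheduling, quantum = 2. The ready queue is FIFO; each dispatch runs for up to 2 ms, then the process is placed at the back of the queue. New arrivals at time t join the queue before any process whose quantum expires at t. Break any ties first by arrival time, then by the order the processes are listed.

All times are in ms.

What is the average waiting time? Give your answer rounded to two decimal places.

6.33

Timeline: | P0 0-2 | P1 2-4 | P0 4-6 | P2 6-8 | P1 8-10 | P0 10-12 | P1 12-14 | P0 14-17 |
Completion: P0=17  P1=14  P2=8
Turnaround (C−A): P0=17  P1=14  P2=5
Waiting times: P0=8, P1=8, P2=3
Average waiting = (8+8+3) / 3 = 19/3 = 6.33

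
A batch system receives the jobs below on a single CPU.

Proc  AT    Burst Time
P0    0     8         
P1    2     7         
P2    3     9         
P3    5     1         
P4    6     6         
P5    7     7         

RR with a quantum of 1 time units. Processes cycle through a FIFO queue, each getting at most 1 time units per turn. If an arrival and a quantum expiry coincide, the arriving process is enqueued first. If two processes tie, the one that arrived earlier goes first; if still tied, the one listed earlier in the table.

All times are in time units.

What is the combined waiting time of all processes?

115

Gantt: | P0 0-2 | P1 2-3 | P0 3-4 | P2 4-5 | P1 5-6 | P0 6-7 | P3 7-8 | P2 8-9 | P4 9-10 | P1 10-11 | P5 11-12 | P0 12-13 | P2 13-14 | P4 14-15 | P1 15-16 | P5 16-17 | P0 17-18 | P2 18-19 | P4 19-20 | P1 20-21 | P5 21-22 | P0 22-23 | P2 23-24 | P4 24-25 | P1 25-26 | P5 26-27 | P0 27-28 | P2 28-29 | P4 29-30 | P1 30-31 | P5 31-32 | P2 32-33 | P4 33-34 | P5 34-35 | P2 35-36 | P5 36-37 | P2 37-38 |
Completion: P0=28  P1=31  P2=38  P3=8  P4=34  P5=37
Turnaround (C−A): P0=28  P1=29  P2=35  P3=3  P4=28  P5=30
Waiting = turnaround − burst: P0=20, P1=22, P2=26, P3=2, P4=22, P5=23
Total waiting = 20 + 22 + 26 + 2 + 22 + 23 = 115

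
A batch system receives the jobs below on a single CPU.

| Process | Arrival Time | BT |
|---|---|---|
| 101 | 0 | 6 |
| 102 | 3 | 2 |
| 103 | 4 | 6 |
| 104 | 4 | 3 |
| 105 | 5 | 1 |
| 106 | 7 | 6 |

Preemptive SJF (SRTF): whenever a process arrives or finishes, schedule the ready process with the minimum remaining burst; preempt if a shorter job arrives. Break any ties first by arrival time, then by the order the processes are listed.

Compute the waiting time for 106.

11

Schedule: | 101 0-3 | 102 3-5 | 105 5-6 | 101 6-9 | 104 9-12 | 103 12-18 | 106 18-24 |
Completion: 101=9  102=5  103=18  104=12  105=6  106=24
Waiting(106) = turnaround − burst = 17 − 6 = 11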